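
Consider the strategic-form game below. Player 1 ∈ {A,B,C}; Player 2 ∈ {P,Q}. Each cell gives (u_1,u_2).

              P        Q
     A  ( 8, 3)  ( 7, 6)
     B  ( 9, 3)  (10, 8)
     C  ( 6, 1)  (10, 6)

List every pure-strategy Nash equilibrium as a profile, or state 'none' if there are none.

PSNE = {(B,Q), (C,Q)}

(A,P): not NE [P1→B gives 9>8; P2→Q gives 6>3]
(A,Q): not NE [P1→C gives 10>7]
(B,P): not NE [P2→Q gives 8>3]
(B,Q): NE
(C,P): not NE [P1→B gives 9>6; P2→Q gives 6>1]
(C,Q): NE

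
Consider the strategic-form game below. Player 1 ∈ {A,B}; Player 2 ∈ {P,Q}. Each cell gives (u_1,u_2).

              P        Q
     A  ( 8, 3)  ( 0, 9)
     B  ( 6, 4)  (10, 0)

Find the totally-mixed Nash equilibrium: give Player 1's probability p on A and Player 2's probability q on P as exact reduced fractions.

(p,q) = (2/5, 5/6)

P1 indiff ⇒ q·8+(1-q)·0 = q·6+(1-q)·10 ⇒ q(2) = (1-q)(10) ⇒ q = 5/6
P2 indiff ⇒ p·3+(1-p)·4 = p·9+(1-p)·0 ⇒ p(-6) = (1-p)(-4) ⇒ p = 2/5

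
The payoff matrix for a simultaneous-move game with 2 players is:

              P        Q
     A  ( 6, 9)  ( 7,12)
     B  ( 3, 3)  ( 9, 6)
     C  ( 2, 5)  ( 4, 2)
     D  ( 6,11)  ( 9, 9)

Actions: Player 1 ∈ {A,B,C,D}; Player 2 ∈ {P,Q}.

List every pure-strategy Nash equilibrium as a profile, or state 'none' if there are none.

(A,P): not NE [P2→Q gives 12>9]
(A,Q): not NE [P1→D gives 9>7]
(B,P): not NE [P1→D gives 6>3; P2→Q gives 6>3]
(B,Q): NE
(C,P): not NE [P1→D gives 6>2]
(C,Q): not NE [P1→D gives 9>4; P2→P gives 5>2]
(D,P): NE
(D,Q): not NE [P2→P gives 11>9]

Nash profiles: (B,Q), (D,P)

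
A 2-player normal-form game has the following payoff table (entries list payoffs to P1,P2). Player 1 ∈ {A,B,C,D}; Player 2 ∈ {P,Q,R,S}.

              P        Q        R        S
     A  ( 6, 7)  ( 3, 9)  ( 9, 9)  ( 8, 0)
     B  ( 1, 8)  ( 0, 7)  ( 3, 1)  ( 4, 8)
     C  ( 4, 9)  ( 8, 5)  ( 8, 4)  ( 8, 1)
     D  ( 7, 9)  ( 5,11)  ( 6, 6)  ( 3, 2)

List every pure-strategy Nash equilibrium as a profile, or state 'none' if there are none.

(A,P): not NE [P1→D gives 7>6; P2→R gives 9>7]
(A,Q): not NE [P1→C gives 8>3]
(A,R): NE
(A,S): not NE [P2→R gives 9>0]
(B,P): not NE [P1→D gives 7>1]
(B,Q): not NE [P1→C gives 8>0; P2→S gives 8>7]
(B,R): not NE [P1→A gives 9>3; P2→S gives 8>1]
(B,S): not NE [P1→C gives 8>4]
(C,P): not NE [P1→D gives 7>4]
(C,Q): not NE [P2→P gives 9>5]
(C,R): not NE [P1→A gives 9>8; P2→P gives 9>4]
(C,S): not NE [P2→P gives 9>1]
(D,P): not NE [P2→Q gives 11>9]
(D,Q): not NE [P1→C gives 8>5]
(D,R): not NE [P1→A gives 9>6; P2→Q gives 11>6]
(D,S): not NE [P1→C gives 8>3; P2→Q gives 11>2]

NE set: (A,R)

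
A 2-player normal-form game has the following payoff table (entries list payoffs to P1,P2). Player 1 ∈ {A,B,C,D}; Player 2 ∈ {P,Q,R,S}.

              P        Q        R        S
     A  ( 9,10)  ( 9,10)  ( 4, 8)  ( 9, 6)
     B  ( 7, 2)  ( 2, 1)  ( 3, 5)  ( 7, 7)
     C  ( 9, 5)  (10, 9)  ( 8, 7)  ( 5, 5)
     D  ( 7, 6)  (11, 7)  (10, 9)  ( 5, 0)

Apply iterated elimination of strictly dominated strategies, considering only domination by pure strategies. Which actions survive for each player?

Survivors P1:{A,C,D} P2:{P,Q,R}

P1 drop B (A beats it: P:9>7 Q:9>2 R:4>3 S:9>7)
P2 drop S (Q beats it: A:10>6 C:9>5 D:7>0)
P1→{A,C,D} P2→{P,Q,R}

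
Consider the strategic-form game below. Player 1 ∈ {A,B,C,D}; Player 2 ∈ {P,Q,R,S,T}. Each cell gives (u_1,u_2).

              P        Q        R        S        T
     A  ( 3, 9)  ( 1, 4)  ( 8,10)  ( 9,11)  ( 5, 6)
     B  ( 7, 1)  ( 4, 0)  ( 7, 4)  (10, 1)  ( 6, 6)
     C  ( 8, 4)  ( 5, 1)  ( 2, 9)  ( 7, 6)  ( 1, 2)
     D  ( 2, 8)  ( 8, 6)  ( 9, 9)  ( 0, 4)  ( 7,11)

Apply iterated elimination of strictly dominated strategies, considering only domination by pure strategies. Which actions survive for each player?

Remaining: P1:{A,B,D} P2:{R,S,T}

P2 drop P (R beats it: A:10>9 B:4>1 C:9>4 D:9>8)
P2 drop Q (R beats it: A:10>4 B:4>0 C:9>1 D:9>6)
P1 drop C (A beats it: R:8>2 S:9>7 T:5>1)
P1→{A,B,D} P2→{R,S,T}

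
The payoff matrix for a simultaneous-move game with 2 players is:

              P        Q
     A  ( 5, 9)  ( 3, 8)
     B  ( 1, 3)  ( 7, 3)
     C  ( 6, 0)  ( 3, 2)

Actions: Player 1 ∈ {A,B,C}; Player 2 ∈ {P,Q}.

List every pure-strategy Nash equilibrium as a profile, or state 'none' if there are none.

Nash profiles: (B,Q)

(A,P): not NE [P1→C gives 6>5]
(A,Q): not NE [P1→B gives 7>3; P2→P gives 9>8]
(B,P): not NE [P1→C gives 6>1]
(B,Q): NE
(C,P): not NE [P2→Q gives 2>0]
(C,Q): not NE [P1→B gives 7>3]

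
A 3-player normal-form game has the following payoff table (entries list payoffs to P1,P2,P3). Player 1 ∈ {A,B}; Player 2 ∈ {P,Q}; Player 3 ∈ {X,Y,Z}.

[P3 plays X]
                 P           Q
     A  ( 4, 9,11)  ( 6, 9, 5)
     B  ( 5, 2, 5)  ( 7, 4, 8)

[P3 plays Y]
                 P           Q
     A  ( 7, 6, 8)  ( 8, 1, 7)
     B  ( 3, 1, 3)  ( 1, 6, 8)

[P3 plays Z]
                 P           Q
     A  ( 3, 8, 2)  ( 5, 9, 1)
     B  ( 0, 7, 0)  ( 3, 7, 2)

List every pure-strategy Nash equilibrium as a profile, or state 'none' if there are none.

NE set: (B,Q,X)

(A,P,X): not NE [P1→B gives 5>4]
(A,P,Y): not NE [P3→X gives 11>8]
(A,P,Z): not NE [P2→Q gives 9>8; P3→X gives 11>2]
(A,Q,X): not NE [P1→B gives 7>6; P3→Y gives 7>5]
(A,Q,Y): not NE [P2→P gives 6>1]
(A,Q,Z): not NE [P3→Y gives 7>1]
(B,P,X): not NE [P2→Q gives 4>2]
(B,P,Y): not NE [P1→A gives 7>3; P2→Q gives 6>1; P3→X gives 5>3]
(B,P,Z): not NE [P1→A gives 3>0; P3→X gives 5>0]
(B,Q,X): NE
(B,Q,Y): not NE [P1→A gives 8>1]
(B,Q,Z): not NE [P1→A gives 5>3; P3→Y gives 8>2]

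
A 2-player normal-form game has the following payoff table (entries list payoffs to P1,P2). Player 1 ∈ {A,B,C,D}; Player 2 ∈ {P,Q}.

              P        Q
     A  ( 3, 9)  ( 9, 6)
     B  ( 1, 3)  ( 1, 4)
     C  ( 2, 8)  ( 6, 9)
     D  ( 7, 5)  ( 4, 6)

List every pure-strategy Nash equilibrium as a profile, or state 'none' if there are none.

(A,P): not NE [P1→D gives 7>3]
(A,Q): not NE [P2→P gives 9>6]
(B,P): not NE [P1→D gives 7>1; P2→Q gives 4>3]
(B,Q): not NE [P1→A gives 9>1]
(C,P): not NE [P1→D gives 7>2; P2→Q gives 9>8]
(C,Q): not NE [P1→A gives 9>6]
(D,P): not NE [P2→Q gives 6>5]
(D,Q): not NE [P1→A gives 9>4]

Equilibria: none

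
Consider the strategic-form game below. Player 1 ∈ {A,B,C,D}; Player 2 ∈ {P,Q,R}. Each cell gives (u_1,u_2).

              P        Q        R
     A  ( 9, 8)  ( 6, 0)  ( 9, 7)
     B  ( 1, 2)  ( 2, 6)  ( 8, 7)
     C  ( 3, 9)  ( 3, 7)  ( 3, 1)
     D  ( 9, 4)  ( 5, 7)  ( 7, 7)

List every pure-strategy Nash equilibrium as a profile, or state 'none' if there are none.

NE set: (A,P)

(A,P): NE
(A,Q): not NE [P2→P gives 8>0]
(A,R): not NE [P2→P gives 8>7]
(B,P): not NE [P1→D gives 9>1; P2→R gives 7>2]
(B,Q): not NE [P1→A gives 6>2; P2→R gives 7>6]
(B,R): not NE [P1→A gives 9>8]
(C,P): not NE [P1→D gives 9>3]
(C,Q): not NE [P1→A gives 6>3; P2→P gives 9>7]
(C,R): not NE [P1→A gives 9>3; P2→P gives 9>1]
(D,P): not NE [P2→R gives 7>4]
(D,Q): not NE [P1→A gives 6>5]
(D,R): not NE [P1→A gives 9>7]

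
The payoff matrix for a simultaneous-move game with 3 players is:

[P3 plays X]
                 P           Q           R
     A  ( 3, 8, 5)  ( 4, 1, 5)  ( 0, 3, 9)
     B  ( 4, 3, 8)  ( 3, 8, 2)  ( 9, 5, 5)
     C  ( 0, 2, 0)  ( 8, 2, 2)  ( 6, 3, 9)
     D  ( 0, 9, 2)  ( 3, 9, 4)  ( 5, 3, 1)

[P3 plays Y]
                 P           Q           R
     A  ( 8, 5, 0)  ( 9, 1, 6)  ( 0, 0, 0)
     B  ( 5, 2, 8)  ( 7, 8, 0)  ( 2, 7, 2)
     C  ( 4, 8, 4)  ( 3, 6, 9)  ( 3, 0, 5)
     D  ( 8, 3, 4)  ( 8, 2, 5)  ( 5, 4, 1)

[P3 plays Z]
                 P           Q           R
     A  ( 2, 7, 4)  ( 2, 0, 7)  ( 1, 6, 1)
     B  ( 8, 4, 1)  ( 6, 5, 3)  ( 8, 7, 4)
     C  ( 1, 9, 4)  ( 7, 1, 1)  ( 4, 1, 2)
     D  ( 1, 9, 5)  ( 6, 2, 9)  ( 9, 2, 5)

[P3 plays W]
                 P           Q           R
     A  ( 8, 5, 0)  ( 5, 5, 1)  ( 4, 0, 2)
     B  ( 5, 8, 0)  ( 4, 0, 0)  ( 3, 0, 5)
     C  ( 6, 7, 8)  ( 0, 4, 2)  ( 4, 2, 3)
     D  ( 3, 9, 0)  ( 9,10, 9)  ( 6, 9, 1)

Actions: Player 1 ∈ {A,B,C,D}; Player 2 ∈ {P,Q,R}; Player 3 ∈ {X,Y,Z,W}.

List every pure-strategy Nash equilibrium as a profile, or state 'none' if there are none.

(A,P,X): not NE [P1→B gives 4>3]
(A,P,Y): not NE [P3→X gives 5>0]
(A,P,Z): not NE [P1→B gives 8>2; P3→X gives 5>4]
(A,P,W): not NE [P3→X gives 5>0]
(A,Q,X): not NE [P1→C gives 8>4; P2→P gives 8>1; P3→Z gives 7>5]
(A,Q,Y): not NE [P2→P gives 5>1; P3→Z gives 7>6]
(A,Q,Z): not NE [P1→C gives 7>2; P2→P gives 7>0]
(A,Q,W): not NE [P1→D gives 9>5; P3→Z gives 7>1]
(A,R,X): not NE [P1→B gives 9>0; P2→P gives 8>3]
(A,R,Y): not NE [P1→D gives 5>0; P2→P gives 5>0; P3→X gives 9>0]
(A,R,Z): not NE [P1→D gives 9>1; P2→P gives 7>6; P3→X gives 9>1]
(A,R,W): not NE [P1→D gives 6>4; P2→Q gives 5>0; P3→X gives 9>2]
(B,P,X): not NE [P2→Q gives 8>3]
(B,P,Y): not NE [P1→D gives 8>5; P2→Q gives 8>2]
(B,P,Z): not NE [P2→R gives 7>4; P3→Y gives 8>1]
(B,P,W): not NE [P1→A gives 8>5; P3→Y gives 8>0]
(B,Q,X): not NE [P1→C gives 8>3; P3→Z gives 3>2]
(B,Q,Y): not NE [P1→A gives 9>7; P3→Z gives 3>0]
(B,Q,Z): not NE [P1→C gives 7>6; P2→R gives 7>5]
(B,Q,W): not NE [P1→D gives 9>4; P2→P gives 8>0; P3→Z gives 3>0]
(B,R,X): not NE [P2→Q gives 8>5]
(B,R,Y): not NE [P1→D gives 5>2; P2→Q gives 8>7; P3→W gives 5>2]
(B,R,Z): not NE [P1→D gives 9>8; P3→W gives 5>4]
(B,R,W): not NE [P1→D gives 6>3; P2→P gives 8>0]
(C,P,X): not NE [P1→B gives 4>0; P2→R gives 3>2; P3→W gives 8>0]
(C,P,Y): not NE [P1→D gives 8>4; P3→W gives 8>4]
(C,P,Z): not NE [P1→B gives 8>1; P3→W gives 8>4]
(C,P,W): not NE [P1→A gives 8>6]
(C,Q,X): not NE [P2→R gives 3>2; P3→Y gives 9>2]
(C,Q,Y): not NE [P1→A gives 9>3; P2→P gives 8>6]
(C,Q,Z): not NE [P2→P gives 9>1; P3→Y gives 9>1]
(C,Q,W): not NE [P1→D gives 9>0; P2→P gives 7>4; P3→Y gives 9>2]
(C,R,X): not NE [P1→B gives 9>6]
(C,R,Y): not NE [P1→D gives 5>3; P2→P gives 8>0; P3→X gives 9>5]
(C,R,Z): not NE [P1→D gives 9>4; P2→P gives 9>1; P3→X gives 9>2]
(C,R,W): not NE [P1→D gives 6>4; P2→P gives 7>2; P3→X gives 9>3]
(D,P,X): not NE [P1→B gives 4>0; P3→Z gives 5>2]
(D,P,Y): not NE [P2→R gives 4>3; P3→Z gives 5>4]
(D,P,Z): not NE [P1→B gives 8>1]
(D,P,W): not NE [P1→A gives 8>3; P2→Q gives 10>9; P3→Z gives 5>0]
(D,Q,X): not NE [P1→C gives 8>3; P3→W gives 9>4]
(D,Q,Y): not NE [P1→A gives 9>8; P2→R gives 4>2; P3→W gives 9>5]
(D,Q,Z): not NE [P1→C gives 7>6; P2→P gives 9>2]
(D,Q,W): NE
(D,R,X): not NE [P1→B gives 9>5; P2→Q gives 9>3; P3→Z gives 5>1]
(D,R,Y): not NE [P3→Z gives 5>1]
(D,R,Z): not NE [P2→P gives 9>2]
(D,R,W): not NE [P2→Q gives 10>9; P3→Z gives 5>1]

NE set: (D,Q,W)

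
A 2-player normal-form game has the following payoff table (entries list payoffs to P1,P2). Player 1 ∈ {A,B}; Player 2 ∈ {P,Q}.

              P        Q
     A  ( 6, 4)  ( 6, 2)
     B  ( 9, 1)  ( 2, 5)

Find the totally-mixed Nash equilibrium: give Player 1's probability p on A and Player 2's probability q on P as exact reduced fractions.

P1 indiff ⇒ q·6+(1-q)·6 = q·9+(1-q)·2 ⇒ q(-3) = (1-q)(-4) ⇒ q = 4/7
P2 indiff ⇒ p·4+(1-p)·1 = p·2+(1-p)·5 ⇒ p(2) = (1-p)(4) ⇒ p = 2/3

P1 mixes 2/3 on A; P2 mixes 4/7 on P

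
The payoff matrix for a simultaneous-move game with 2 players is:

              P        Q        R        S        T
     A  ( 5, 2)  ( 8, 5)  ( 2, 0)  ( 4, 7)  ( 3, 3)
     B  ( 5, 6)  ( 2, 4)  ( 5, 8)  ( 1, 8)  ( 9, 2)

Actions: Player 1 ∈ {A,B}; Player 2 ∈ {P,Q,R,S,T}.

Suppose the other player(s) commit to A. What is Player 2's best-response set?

u_2(P vs A) = 2
u_2(Q vs A) = 5
u_2(R vs A) = 0
u_2(S vs A) = 7
u_2(T vs A) = 3
max payoff 7 at {S}

argmax u_2 = {S}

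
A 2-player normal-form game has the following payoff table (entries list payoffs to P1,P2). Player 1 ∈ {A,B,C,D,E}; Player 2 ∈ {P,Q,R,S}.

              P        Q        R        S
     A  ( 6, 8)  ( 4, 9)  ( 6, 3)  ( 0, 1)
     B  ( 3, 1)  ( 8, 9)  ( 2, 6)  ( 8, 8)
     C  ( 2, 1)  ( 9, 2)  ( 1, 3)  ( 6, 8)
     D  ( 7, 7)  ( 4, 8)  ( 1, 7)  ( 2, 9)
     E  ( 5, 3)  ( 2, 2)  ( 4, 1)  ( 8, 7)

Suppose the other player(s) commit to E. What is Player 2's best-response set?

u_2(P vs E) = 3
u_2(Q vs E) = 2
u_2(R vs E) = 1
u_2(S vs E) = 7
max payoff 7 at {S}

BR_2 = {S}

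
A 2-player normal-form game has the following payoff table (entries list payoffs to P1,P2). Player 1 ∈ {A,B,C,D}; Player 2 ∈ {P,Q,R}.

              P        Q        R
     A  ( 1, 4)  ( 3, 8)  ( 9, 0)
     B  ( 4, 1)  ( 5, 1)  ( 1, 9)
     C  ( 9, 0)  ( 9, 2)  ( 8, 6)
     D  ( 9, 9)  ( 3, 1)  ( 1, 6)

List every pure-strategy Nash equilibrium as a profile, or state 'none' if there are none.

(A,P): not NE [P1→D gives 9>1; P2→Q gives 8>4]
(A,Q): not NE [P1→C gives 9>3]
(A,R): not NE [P2→Q gives 8>0]
(B,P): not NE [P1→D gives 9>4; P2→R gives 9>1]
(B,Q): not NE [P1→C gives 9>5; P2→R gives 9>1]
(B,R): not NE [P1→A gives 9>1]
(C,P): not NE [P2→R gives 6>0]
(C,Q): not NE [P2→R gives 6>2]
(C,R): not NE [P1→A gives 9>8]
(D,P): NE
(D,Q): not NE [P1→C gives 9>3; P2→P gives 9>1]
(D,R): not NE [P1→A gives 9>1; P2→P gives 9>6]

PSNE = {(D,P)}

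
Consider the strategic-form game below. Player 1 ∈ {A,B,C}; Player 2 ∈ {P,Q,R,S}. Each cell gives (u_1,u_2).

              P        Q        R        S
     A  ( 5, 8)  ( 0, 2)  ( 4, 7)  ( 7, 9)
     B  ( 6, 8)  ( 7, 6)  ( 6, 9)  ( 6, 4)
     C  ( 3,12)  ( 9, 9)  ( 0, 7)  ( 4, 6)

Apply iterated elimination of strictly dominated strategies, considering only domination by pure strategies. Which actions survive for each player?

P2 drop Q (P beats it: A:8>2 B:8>6 C:12>9)
P1 drop C (A beats it: P:5>3 R:4>0 S:7>4)
P1→{A,B} P2→{P,R,S}

Remaining: P1:{A,B} P2:{P,R,S}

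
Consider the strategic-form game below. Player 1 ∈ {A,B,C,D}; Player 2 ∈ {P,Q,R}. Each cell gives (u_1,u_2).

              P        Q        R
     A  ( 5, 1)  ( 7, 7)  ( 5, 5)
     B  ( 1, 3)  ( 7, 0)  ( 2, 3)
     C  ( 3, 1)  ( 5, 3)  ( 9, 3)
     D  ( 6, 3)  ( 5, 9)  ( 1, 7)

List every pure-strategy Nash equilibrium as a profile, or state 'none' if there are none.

NE set: (A,Q), (C,R)

(A,P): not NE [P1→D gives 6>5; P2→Q gives 7>1]
(A,Q): NE
(A,R): not NE [P1→C gives 9>5; P2→Q gives 7>5]
(B,P): not NE [P1→D gives 6>1]
(B,Q): not NE [P2→R gives 3>0]
(B,R): not NE [P1→C gives 9>2]
(C,P): not NE [P1→D gives 6>3; P2→R gives 3>1]
(C,Q): not NE [P1→B gives 7>5]
(C,R): NE
(D,P): not NE [P2→Q gives 9>3]
(D,Q): not NE [P1→B gives 7>5]
(D,R): not NE [P1→C gives 9>1; P2→Q gives 9>7]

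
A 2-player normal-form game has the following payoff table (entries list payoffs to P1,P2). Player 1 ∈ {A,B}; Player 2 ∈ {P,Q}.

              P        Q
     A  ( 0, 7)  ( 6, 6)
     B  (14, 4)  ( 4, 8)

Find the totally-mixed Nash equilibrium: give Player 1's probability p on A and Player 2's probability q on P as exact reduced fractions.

P1 indiff ⇒ q·0+(1-q)·6 = q·14+(1-q)·4 ⇒ q(-14) = (1-q)(-2) ⇒ q = 1/8
P2 indiff ⇒ p·7+(1-p)·4 = p·6+(1-p)·8 ⇒ p(1) = (1-p)(4) ⇒ p = 4/5

p=4/5, q=1/8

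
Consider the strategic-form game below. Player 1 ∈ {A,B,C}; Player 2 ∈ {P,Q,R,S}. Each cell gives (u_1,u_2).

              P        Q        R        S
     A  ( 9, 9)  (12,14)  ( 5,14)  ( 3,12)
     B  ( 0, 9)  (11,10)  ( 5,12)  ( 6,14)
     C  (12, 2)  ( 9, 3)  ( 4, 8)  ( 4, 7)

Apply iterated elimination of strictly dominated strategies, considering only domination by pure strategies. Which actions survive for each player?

P2 drop P (Q beats it: A:14>9 B:10>9 C:3>2)
P1 drop C (B beats it: Q:11>9 R:5>4 S:6>4)
P1→{A,B} P2→{Q,R,S}

Remaining: P1:{A,B} P2:{Q,R,S}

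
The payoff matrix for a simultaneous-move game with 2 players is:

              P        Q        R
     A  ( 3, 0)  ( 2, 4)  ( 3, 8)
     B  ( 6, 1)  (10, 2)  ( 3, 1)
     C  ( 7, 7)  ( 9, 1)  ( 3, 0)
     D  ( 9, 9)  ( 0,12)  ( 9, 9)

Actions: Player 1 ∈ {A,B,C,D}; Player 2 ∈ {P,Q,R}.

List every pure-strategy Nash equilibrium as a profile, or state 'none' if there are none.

(A,P): not NE [P1→D gives 9>3; P2→R gives 8>0]
(A,Q): not NE [P1→B gives 10>2; P2→R gives 8>4]
(A,R): not NE [P1→D gives 9>3]
(B,P): not NE [P1→D gives 9>6; P2→Q gives 2>1]
(B,Q): NE
(B,R): not NE [P1→D gives 9>3; P2→Q gives 2>1]
(C,P): not NE [P1→D gives 9>7]
(C,Q): not NE [P1→B gives 10>9; P2→P gives 7>1]
(C,R): not NE [P1→D gives 9>3; P2→P gives 7>0]
(D,P): not NE [P2→Q gives 12>9]
(D,Q): not NE [P1→B gives 10>0]
(D,R): not NE [P2→Q gives 12>9]

NE set: (B,Q)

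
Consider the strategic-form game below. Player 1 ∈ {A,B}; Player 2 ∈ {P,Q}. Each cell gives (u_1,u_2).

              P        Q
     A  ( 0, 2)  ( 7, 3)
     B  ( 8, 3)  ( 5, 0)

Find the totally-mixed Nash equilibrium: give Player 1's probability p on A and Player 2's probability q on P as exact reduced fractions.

p=3/4, q=1/5

P1 indiff ⇒ q·0+(1-q)·7 = q·8+(1-q)·5 ⇒ q(-8) = (1-q)(-2) ⇒ q = 1/5
P2 indiff ⇒ p·2+(1-p)·3 = p·3+(1-p)·0 ⇒ p(-1) = (1-p)(-3) ⇒ p = 3/4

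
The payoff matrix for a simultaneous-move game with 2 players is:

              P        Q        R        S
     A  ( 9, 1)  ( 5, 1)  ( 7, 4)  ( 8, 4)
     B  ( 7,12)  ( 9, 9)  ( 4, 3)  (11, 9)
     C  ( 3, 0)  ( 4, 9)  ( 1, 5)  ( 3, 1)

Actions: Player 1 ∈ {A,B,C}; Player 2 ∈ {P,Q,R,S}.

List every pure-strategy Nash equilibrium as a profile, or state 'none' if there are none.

(A,P): not NE [P2→S gives 4>1]
(A,Q): not NE [P1→B gives 9>5; P2→S gives 4>1]
(A,R): NE
(A,S): not NE [P1→B gives 11>8]
(B,P): not NE [P1→A gives 9>7]
(B,Q): not NE [P2→P gives 12>9]
(B,R): not NE [P1→A gives 7>4; P2→P gives 12>3]
(B,S): not NE [P2→P gives 12>9]
(C,P): not NE [P1→A gives 9>3; P2→Q gives 9>0]
(C,Q): not NE [P1→B gives 9>4]
(C,R): not NE [P1→A gives 7>1; P2→Q gives 9>5]
(C,S): not NE [P1→B gives 11>3; P2→Q gives 9>1]

Nash profiles: (A,R)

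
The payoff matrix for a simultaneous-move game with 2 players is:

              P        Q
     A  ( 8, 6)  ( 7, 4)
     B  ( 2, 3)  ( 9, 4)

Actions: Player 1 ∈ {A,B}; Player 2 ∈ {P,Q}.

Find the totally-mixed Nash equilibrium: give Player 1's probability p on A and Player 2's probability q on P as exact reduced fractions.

P1 indiff ⇒ q·8+(1-q)·7 = q·2+(1-q)·9 ⇒ q(6) = (1-q)(2) ⇒ q = 1/4
P2 indiff ⇒ p·6+(1-p)·3 = p·4+(1-p)·4 ⇒ p(2) = (1-p)(1) ⇒ p = 1/3

P1 mixes 1/3 on A; P2 mixes 1/4 on P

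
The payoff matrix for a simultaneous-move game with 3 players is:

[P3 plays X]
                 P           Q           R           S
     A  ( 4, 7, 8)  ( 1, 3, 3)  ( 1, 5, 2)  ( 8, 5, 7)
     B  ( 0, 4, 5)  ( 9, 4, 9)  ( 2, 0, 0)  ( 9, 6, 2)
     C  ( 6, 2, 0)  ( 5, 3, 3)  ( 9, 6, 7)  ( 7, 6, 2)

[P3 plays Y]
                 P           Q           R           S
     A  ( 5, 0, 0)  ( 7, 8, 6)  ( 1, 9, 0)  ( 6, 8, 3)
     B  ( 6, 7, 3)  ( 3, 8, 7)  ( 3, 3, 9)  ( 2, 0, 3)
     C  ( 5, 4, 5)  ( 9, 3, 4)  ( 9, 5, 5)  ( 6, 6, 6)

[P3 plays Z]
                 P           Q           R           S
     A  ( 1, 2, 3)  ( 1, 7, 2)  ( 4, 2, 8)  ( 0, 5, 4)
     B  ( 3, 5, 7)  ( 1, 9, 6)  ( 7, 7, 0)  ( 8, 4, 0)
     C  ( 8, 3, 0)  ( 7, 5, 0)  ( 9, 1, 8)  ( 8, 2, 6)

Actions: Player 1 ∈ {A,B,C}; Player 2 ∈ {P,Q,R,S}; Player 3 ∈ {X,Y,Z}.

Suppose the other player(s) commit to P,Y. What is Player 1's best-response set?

u_1(A vs P,Y) = 5
u_1(B vs P,Y) = 6
u_1(C vs P,Y) = 5
max payoff 6 at {B}

BR_1 = {B}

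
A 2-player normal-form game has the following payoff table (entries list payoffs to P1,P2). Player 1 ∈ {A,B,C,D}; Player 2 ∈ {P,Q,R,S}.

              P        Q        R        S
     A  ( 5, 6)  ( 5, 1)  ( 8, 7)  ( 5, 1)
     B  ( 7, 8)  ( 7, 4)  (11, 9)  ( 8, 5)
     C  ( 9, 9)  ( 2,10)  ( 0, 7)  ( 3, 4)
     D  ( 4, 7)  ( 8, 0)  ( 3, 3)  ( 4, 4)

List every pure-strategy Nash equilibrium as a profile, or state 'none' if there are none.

PSNE = {(B,R)}

(A,P): not NE [P1→C gives 9>5; P2→R gives 7>6]
(A,Q): not NE [P1→D gives 8>5; P2→R gives 7>1]
(A,R): not NE [P1→B gives 11>8]
(A,S): not NE [P1→B gives 8>5; P2→R gives 7>1]
(B,P): not NE [P1→C gives 9>7; P2→R gives 9>8]
(B,Q): not NE [P1→D gives 8>7; P2→R gives 9>4]
(B,R): NE
(B,S): not NE [P2→R gives 9>5]
(C,P): not NE [P2→Q gives 10>9]
(C,Q): not NE [P1→D gives 8>2]
(C,R): not NE [P1→B gives 11>0; P2→Q gives 10>7]
(C,S): not NE [P1→B gives 8>3; P2→Q gives 10>4]
(D,P): not NE [P1→C gives 9>4]
(D,Q): not NE [P2→P gives 7>0]
(D,R): not NE [P1→B gives 11>3; P2→P gives 7>3]
(D,S): not NE [P1→B gives 8>4; P2→P gives 7>4]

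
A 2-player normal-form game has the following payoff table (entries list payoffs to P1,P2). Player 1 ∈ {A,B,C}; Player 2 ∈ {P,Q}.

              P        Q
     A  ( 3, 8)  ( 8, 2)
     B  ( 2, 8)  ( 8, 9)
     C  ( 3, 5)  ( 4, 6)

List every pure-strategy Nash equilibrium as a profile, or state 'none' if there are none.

PSNE = {(A,P), (B,Q)}

(A,P): NE
(A,Q): not NE [P2→P gives 8>2]
(B,P): not NE [P1→C gives 3>2; P2→Q gives 9>8]
(B,Q): NE
(C,P): not NE [P2→Q gives 6>5]
(C,Q): not NE [P1→B gives 8>4]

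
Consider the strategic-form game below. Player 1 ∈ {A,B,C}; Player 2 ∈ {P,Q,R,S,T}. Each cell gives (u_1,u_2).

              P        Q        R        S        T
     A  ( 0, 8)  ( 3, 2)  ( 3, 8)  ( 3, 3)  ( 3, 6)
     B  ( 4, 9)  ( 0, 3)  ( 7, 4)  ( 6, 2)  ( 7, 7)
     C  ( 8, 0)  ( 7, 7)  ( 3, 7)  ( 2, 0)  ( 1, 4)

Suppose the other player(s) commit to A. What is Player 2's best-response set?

u_2(P vs A) = 8
u_2(Q vs A) = 2
u_2(R vs A) = 8
u_2(S vs A) = 3
u_2(T vs A) = 6
max payoff 8 at {P,R}

P2 best: {P,R}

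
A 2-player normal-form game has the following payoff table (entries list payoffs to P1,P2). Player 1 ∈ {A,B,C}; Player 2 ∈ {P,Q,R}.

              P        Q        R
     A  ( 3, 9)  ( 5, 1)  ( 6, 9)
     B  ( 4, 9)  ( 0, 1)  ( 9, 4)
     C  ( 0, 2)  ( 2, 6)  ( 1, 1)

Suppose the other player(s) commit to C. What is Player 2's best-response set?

P2 best: {Q}

u_2(P vs C) = 2
u_2(Q vs C) = 6
u_2(R vs C) = 1
max payoff 6 at {Q}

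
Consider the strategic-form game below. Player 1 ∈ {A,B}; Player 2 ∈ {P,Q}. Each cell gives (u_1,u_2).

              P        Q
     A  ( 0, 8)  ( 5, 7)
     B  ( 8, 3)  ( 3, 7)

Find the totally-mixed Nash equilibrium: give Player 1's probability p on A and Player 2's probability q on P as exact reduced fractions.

p=4/5, q=1/5

P1 indiff ⇒ q·0+(1-q)·5 = q·8+(1-q)·3 ⇒ q(-8) = (1-q)(-2) ⇒ q = 1/5
P2 indiff ⇒ p·8+(1-p)·3 = p·7+(1-p)·7 ⇒ p(1) = (1-p)(4) ⇒ p = 4/5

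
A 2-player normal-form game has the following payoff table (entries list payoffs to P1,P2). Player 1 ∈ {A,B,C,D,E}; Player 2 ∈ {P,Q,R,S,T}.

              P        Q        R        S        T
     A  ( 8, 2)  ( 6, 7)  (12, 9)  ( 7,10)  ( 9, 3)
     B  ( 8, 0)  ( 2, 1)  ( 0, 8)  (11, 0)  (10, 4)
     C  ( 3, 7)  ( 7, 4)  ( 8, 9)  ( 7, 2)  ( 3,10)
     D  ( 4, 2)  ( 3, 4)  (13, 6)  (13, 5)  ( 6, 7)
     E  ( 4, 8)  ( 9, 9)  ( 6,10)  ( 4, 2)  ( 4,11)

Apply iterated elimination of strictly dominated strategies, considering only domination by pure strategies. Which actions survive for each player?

Remaining: P1:{A,B,D} P2:{R,S,T}

P2 drop P (R beats it: A:9>2 B:8>0 C:9>7 D:6>2 E:10>8)
P2 drop Q (R beats it: A:9>7 B:8>1 C:9>4 D:6>4 E:10>9)
P1 drop C (D beats it: R:13>8 S:13>7 T:6>3)
P1 drop E (A beats it: R:12>6 S:7>4 T:9>4)
P1→{A,B,D} P2→{R,S,T}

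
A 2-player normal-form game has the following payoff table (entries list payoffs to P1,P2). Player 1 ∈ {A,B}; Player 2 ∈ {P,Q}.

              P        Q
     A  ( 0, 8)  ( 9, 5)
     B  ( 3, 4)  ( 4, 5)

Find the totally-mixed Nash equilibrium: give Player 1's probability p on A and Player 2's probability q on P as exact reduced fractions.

(p,q) = (1/4, 5/8)

P1 indiff ⇒ q·0+(1-q)·9 = q·3+(1-q)·4 ⇒ q(-3) = (1-q)(-5) ⇒ q = 5/8
P2 indiff ⇒ p·8+(1-p)·4 = p·5+(1-p)·5 ⇒ p(3) = (1-p)(1) ⇒ p = 1/4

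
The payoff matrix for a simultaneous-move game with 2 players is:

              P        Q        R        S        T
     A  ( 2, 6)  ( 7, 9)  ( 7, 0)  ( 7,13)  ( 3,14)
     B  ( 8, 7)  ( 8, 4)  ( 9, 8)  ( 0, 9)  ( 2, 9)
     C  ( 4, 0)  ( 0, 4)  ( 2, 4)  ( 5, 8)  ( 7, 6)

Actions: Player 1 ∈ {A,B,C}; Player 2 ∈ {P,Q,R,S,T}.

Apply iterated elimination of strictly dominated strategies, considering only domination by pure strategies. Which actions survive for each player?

P2 drop P (S beats it: A:13>6 B:9>7 C:8>0)
P2 drop Q (S beats it: A:13>9 B:9>4 C:8>4)
P2 drop R (S beats it: A:13>0 B:9>8 C:8>4)
P1 drop B (A beats it: S:7>0 T:3>2)
P1→{A,C} P2→{S,T}

IESDS → P1:{A,C} P2:{S,T}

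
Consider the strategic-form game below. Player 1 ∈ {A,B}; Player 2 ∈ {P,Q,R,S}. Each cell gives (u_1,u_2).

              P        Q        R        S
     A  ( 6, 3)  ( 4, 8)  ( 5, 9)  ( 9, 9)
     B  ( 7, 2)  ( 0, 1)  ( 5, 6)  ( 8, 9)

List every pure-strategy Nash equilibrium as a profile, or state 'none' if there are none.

Nash profiles: (A,R), (A,S)

(A,P): not NE [P1→B gives 7>6; P2→S gives 9>3]
(A,Q): not NE [P2→S gives 9>8]
(A,R): NE
(A,S): NE
(B,P): not NE [P2→S gives 9>2]
(B,Q): not NE [P1→A gives 4>0; P2→S gives 9>1]
(B,R): not NE [P2→S gives 9>6]
(B,S): not NE [P1→A gives 9>8]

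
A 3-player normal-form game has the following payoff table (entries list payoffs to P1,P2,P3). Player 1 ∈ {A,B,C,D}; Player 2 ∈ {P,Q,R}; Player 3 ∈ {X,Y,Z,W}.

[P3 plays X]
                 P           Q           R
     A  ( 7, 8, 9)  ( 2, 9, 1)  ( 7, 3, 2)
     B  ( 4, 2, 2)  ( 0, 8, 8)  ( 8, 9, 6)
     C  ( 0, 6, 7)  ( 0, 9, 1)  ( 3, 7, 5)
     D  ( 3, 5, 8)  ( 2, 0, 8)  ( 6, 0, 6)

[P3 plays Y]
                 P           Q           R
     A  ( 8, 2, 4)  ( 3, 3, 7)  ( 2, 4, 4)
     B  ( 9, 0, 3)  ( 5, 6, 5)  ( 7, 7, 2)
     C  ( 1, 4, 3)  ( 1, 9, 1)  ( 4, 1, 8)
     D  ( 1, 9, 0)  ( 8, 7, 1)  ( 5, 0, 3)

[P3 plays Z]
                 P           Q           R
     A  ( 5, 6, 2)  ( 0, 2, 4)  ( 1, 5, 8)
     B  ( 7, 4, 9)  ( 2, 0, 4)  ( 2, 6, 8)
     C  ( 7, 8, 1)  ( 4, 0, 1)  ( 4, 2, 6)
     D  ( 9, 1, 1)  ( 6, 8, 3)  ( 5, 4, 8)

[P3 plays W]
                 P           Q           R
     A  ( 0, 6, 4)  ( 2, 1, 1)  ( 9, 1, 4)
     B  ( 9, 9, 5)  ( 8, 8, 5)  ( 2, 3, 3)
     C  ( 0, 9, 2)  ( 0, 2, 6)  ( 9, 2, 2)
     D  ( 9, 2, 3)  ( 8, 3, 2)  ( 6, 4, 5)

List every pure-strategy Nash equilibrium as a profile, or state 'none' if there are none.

(A,P,X): not NE [P2→Q gives 9>8]
(A,P,Y): not NE [P1→B gives 9>8; P2→R gives 4>2; P3→X gives 9>4]
(A,P,Z): not NE [P1→D gives 9>5; P3→X gives 9>2]
(A,P,W): not NE [P1→D gives 9>0; P3→X gives 9>4]
(A,Q,X): not NE [P3→Y gives 7>1]
(A,Q,Y): not NE [P1→D gives 8>3; P2→R gives 4>3]
(A,Q,Z): not NE [P1→D gives 6>0; P2→P gives 6>2; P3→Y gives 7>4]
(A,Q,W): not NE [P1→D gives 8>2; P2→P gives 6>1; P3→Y gives 7>1]
(A,R,X): not NE [P1→B gives 8>7; P2→Q gives 9>3; P3→Z gives 8>2]
(A,R,Y): not NE [P1→B gives 7>2; P3→Z gives 8>4]
(A,R,Z): not NE [P1→D gives 5>1; P2→P gives 6>5]
(A,R,W): not NE [P2→P gives 6>1; P3→Z gives 8>4]
(B,P,X): not NE [P1→A gives 7>4; P2→R gives 9>2; P3→Z gives 9>2]
(B,P,Y): not NE [P2→R gives 7>0; P3→Z gives 9>3]
(B,P,Z): not NE [P1→D gives 9>7; P2→R gives 6>4]
(B,P,W): not NE [P3→Z gives 9>5]
(B,Q,X): not NE [P1→D gives 2>0; P2→R gives 9>8]
(B,Q,Y): not NE [P1→D gives 8>5; P2→R gives 7>6; P3→X gives 8>5]
(B,Q,Z): not NE [P1→D gives 6>2; P2→R gives 6>0; P3→X gives 8>4]
(B,Q,W): not NE [P2→P gives 9>8; P3→X gives 8>5]
(B,R,X): not NE [P3→Z gives 8>6]
(B,R,Y): not NE [P3→Z gives 8>2]
(B,R,Z): not NE [P1→D gives 5>2]
(B,R,W): not NE [P1→C gives 9>2; P2→P gives 9>3; P3→Z gives 8>3]
(C,P,X): not NE [P1→A gives 7>0; P2→Q gives 9>6]
(C,P,Y): not NE [P1→B gives 9>1; P2→Q gives 9>4; P3→X gives 7>3]
(C,P,Z): not NE [P1→D gives 9>7; P3→X gives 7>1]
(C,P,W): not NE [P1→D gives 9>0; P3→X gives 7>2]
(C,Q,X): not NE [P1→D gives 2>0; P3→W gives 6>1]
(C,Q,Y): not NE [P1→D gives 8>1; P3→W gives 6>1]
(C,Q,Z): not NE [P1→D gives 6>4; P2→P gives 8>0; P3→W gives 6>1]
(C,Q,W): not NE [P1→D gives 8>0; P2→P gives 9>2]
(C,R,X): not NE [P1→B gives 8>3; P2→Q gives 9>7; P3→Y gives 8>5]
(C,R,Y): not NE [P1→B gives 7>4; P2→Q gives 9>1]
(C,R,Z): not NE [P1→D gives 5>4; P2→P gives 8>2; P3→Y gives 8>6]
(C,R,W): not NE [P2→P gives 9>2; P3→Y gives 8>2]
(D,P,X): not NE [P1→A gives 7>3]
(D,P,Y): not NE [P1→B gives 9>1; P3→X gives 8>0]
(D,P,Z): not NE [P2→Q gives 8>1; P3→X gives 8>1]
(D,P,W): not NE [P2→R gives 4>2; P3→X gives 8>3]
(D,Q,X): not NE [P2→P gives 5>0]
(D,Q,Y): not NE [P2→P gives 9>7; P3→X gives 8>1]
(D,Q,Z): not NE [P3→X gives 8>3]
(D,Q,W): not NE [P2→R gives 4>3; P3→X gives 8>2]
(D,R,X): not NE [P1→B gives 8>6; P2→P gives 5>0; P3→Z gives 8>6]
(D,R,Y): not NE [P1→B gives 7>5; P2→P gives 9>0; P3→Z gives 8>3]
(D,R,Z): not NE [P2→Q gives 8>4]
(D,R,W): not NE [P1→C gives 9>6; P3→Z gives 8>5]

No pure NE.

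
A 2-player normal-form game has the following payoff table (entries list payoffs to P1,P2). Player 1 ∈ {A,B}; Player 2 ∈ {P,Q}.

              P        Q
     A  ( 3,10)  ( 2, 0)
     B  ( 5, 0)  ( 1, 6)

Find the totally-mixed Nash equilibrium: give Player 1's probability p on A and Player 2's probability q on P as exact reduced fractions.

P1 mixes 3/8 on A; P2 mixes 1/3 on P

P1 indiff ⇒ q·3+(1-q)·2 = q·5+(1-q)·1 ⇒ q(-2) = (1-q)(-1) ⇒ q = 1/3
P2 indiff ⇒ p·10+(1-p)·0 = p·0+(1-p)·6 ⇒ p(10) = (1-p)(6) ⇒ p = 3/8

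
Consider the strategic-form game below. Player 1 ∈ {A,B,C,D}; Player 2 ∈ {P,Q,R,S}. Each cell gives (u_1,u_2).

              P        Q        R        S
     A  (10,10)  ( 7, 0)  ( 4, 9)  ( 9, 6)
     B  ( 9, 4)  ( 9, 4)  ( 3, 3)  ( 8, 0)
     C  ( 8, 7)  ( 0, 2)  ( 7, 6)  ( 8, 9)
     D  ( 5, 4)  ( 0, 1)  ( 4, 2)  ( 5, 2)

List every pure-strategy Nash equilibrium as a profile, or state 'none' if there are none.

NE set: (A,P), (B,Q)

(A,P): NE
(A,Q): not NE [P1→B gives 9>7; P2→P gives 10>0]
(A,R): not NE [P1→C gives 7>4; P2→P gives 10>9]
(A,S): not NE [P2→P gives 10>6]
(B,P): not NE [P1→A gives 10>9]
(B,Q): NE
(B,R): not NE [P1→C gives 7>3; P2→Q gives 4>3]
(B,S): not NE [P1→A gives 9>8; P2→Q gives 4>0]
(C,P): not NE [P1→A gives 10>8; P2→S gives 9>7]
(C,Q): not NE [P1→B gives 9>0; P2→S gives 9>2]
(C,R): not NE [P2→S gives 9>6]
(C,S): not NE [P1→A gives 9>8]
(D,P): not NE [P1→A gives 10>5]
(D,Q): not NE [P1→B gives 9>0; P2→P gives 4>1]
(D,R): not NE [P1→C gives 7>4; P2→P gives 4>2]
(D,S): not NE [P1→A gives 9>5; P2→P gives 4>2]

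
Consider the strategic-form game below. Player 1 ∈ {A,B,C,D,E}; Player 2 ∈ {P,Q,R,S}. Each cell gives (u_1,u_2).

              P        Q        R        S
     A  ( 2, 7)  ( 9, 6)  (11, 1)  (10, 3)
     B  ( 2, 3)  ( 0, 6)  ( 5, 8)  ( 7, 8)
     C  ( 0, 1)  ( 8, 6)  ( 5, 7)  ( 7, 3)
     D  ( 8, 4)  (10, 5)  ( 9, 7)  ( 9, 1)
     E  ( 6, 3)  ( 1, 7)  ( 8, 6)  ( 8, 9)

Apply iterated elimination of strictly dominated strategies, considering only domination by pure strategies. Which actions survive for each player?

Remaining: P1:{A,D} P2:{P,Q,R}

P1 drop B (D beats it: P:8>2 Q:10>0 R:9>5 S:9>7)
P1 drop C (A beats it: P:2>0 Q:9>8 R:11>5 S:10>7)
P1 drop E (D beats it: P:8>6 Q:10>1 R:9>8 S:9>8)
P2 drop S (P beats it: A:7>3 D:4>1)
P1→{A,D} P2→{P,Q,R}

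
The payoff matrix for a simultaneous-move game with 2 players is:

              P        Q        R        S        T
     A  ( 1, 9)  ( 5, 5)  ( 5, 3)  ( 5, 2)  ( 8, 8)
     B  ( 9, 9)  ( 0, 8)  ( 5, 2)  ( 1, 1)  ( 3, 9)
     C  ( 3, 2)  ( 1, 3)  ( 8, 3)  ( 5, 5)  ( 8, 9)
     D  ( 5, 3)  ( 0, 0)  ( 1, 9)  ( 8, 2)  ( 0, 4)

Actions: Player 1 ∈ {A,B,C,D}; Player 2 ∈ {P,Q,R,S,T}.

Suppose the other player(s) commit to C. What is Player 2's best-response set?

BR_2 = {T}

u_2(P vs C) = 2
u_2(Q vs C) = 3
u_2(R vs C) = 3
u_2(S vs C) = 5
u_2(T vs C) = 9
max payoff 9 at {T}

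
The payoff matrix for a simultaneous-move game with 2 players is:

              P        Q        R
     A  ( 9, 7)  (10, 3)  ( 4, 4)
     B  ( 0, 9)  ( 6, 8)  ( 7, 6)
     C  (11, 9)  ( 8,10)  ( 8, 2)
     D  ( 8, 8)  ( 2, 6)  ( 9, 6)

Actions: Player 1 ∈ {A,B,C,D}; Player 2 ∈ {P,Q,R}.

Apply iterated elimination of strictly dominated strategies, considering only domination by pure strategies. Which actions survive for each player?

Survivors P1:{A,C} P2:{P,Q}

P1 drop B (C beats it: P:11>0 Q:8>6 R:8>7)
P2 drop R (P beats it: A:7>4 C:9>2 D:8>6)
P1 drop D (A beats it: P:9>8 Q:10>2)
P1→{A,C} P2→{P,Q}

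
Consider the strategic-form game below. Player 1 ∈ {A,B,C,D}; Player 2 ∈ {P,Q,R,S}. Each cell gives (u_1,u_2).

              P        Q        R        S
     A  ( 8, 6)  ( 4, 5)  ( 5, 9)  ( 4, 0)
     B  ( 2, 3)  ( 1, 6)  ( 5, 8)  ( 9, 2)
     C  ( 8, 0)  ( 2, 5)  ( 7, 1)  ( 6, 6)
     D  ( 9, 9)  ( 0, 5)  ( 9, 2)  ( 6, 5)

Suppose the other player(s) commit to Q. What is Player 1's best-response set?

u_1(A vs Q) = 4
u_1(B vs Q) = 1
u_1(C vs Q) = 2
u_1(D vs Q) = 0
max payoff 4 at {A}

BR_1 = {A}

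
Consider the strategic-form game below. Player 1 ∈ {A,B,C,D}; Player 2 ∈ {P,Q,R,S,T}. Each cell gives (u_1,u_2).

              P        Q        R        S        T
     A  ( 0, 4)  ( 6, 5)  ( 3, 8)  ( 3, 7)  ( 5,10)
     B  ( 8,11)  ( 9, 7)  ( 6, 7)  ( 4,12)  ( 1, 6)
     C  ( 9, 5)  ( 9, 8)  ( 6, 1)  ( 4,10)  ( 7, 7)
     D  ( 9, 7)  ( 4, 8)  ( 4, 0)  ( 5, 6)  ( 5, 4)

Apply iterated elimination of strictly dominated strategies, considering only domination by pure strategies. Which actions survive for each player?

P1 drop A (C beats it: P:9>0 Q:9>6 R:6>3 S:4>3 T:7>5)
P2 drop R (P beats it: B:11>7 C:5>1 D:7>0)
P2 drop T (Q beats it: B:7>6 C:8>7 D:8>4)
P1→{B,C,D} P2→{P,Q,S}

IESDS → P1:{B,C,D} P2:{P,Q,S}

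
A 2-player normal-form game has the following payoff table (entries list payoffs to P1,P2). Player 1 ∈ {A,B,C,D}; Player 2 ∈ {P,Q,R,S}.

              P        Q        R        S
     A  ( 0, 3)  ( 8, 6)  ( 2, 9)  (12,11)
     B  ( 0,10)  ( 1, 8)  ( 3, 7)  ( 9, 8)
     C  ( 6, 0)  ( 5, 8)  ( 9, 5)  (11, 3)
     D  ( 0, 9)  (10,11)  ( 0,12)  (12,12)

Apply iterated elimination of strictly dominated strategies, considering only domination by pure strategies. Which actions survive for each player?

P1 drop B (C beats it: P:6>0 Q:5>1 R:9>3 S:11>9)
P2 drop P (Q beats it: A:6>3 C:8>0 D:11>9)
P1→{A,C,D} P2→{Q,R,S}

Remaining: P1:{A,C,D} P2:{Q,R,S}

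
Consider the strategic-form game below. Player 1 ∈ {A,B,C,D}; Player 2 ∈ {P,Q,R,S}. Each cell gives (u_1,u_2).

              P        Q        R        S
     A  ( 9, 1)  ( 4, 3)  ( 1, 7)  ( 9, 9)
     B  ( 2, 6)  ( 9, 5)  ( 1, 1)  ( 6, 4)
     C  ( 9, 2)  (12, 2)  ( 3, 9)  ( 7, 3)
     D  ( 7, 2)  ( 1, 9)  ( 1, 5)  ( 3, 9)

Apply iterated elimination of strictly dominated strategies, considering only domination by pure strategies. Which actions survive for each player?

Survivors P1:{A,C} P2:{R,S}

P1 drop B (C beats it: P:9>2 Q:12>9 R:3>1 S:7>6)
P1 drop D (C beats it: P:9>7 Q:12>1 R:3>1 S:7>3)
P2 drop P (R beats it: A:7>1 C:9>2)
P2 drop Q (R beats it: A:7>3 C:9>2)
P1→{A,C} P2→{R,S}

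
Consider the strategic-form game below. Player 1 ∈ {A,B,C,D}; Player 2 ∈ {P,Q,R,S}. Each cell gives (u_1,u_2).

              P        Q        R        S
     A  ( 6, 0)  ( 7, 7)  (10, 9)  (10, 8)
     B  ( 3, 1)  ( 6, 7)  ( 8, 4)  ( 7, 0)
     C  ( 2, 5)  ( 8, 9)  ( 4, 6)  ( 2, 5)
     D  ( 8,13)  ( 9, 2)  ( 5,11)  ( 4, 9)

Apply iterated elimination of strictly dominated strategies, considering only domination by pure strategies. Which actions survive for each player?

P1 drop B (A beats it: P:6>3 Q:7>6 R:10>8 S:10>7)
P1 drop C (D beats it: P:8>2 Q:9>8 R:5>4 S:4>2)
P2 drop Q (R beats it: A:9>7 D:11>2)
P2 drop S (R beats it: A:9>8 D:11>9)
P1→{A,D} P2→{P,R}

Survivors P1:{A,D} P2:{P,R}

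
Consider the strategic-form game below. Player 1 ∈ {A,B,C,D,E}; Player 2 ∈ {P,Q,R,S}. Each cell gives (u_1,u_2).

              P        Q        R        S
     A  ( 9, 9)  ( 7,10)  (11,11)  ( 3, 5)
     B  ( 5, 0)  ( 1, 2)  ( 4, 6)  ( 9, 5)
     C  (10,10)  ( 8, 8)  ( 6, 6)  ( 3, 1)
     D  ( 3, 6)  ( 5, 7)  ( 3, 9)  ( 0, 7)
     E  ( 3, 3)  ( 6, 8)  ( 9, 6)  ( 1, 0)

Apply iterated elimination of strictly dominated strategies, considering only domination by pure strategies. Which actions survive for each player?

P1 drop D (A beats it: P:9>3 Q:7>5 R:11>3 S:3>0)
P1 drop E (A beats it: P:9>3 Q:7>6 R:11>9 S:3>1)
P2 drop S (R beats it: A:11>5 B:6>5 C:6>1)
P1 drop B (A beats it: P:9>5 Q:7>1 R:11>4)
P1→{A,C} P2→{P,Q,R}

Remaining: P1:{A,C} P2:{P,Q,R}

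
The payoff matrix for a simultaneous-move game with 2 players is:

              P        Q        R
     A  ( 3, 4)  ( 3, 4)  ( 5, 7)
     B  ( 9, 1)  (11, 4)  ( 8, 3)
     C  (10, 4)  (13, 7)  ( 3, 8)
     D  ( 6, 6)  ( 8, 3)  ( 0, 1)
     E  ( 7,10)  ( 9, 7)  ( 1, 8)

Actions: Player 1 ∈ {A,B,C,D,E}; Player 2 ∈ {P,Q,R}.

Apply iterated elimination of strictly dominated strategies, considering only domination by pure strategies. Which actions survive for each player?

P1 drop A (B beats it: P:9>3 Q:11>3 R:8>5)
P1 drop D (B beats it: P:9>6 Q:11>8 R:8>0)
P1 drop E (B beats it: P:9>7 Q:11>9 R:8>1)
P2 drop P (Q beats it: B:4>1 C:7>4)
P1→{B,C} P2→{Q,R}

IESDS → P1:{B,C} P2:{Q,R}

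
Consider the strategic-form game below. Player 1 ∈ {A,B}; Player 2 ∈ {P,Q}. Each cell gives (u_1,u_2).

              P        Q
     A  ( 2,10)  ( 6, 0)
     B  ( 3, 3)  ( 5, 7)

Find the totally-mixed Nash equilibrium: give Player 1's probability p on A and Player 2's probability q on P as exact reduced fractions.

(p,q) = (2/7, 1/2)

P1 indiff ⇒ q·2+(1-q)·6 = q·3+(1-q)·5 ⇒ q(-1) = (1-q)(-1) ⇒ q = 1/2
P2 indiff ⇒ p·10+(1-p)·3 = p·0+(1-p)·7 ⇒ p(10) = (1-p)(4) ⇒ p = 2/7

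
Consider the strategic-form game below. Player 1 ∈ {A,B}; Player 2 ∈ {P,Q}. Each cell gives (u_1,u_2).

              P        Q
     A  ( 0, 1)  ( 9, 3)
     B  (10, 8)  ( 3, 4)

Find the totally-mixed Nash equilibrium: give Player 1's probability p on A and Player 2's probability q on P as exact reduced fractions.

P1 indiff ⇒ q·0+(1-q)·9 = q·10+(1-q)·3 ⇒ q(-10) = (1-q)(-6) ⇒ q = 3/8
P2 indiff ⇒ p·1+(1-p)·8 = p·3+(1-p)·4 ⇒ p(-2) = (1-p)(-4) ⇒ p = 2/3

p=2/3, q=3/8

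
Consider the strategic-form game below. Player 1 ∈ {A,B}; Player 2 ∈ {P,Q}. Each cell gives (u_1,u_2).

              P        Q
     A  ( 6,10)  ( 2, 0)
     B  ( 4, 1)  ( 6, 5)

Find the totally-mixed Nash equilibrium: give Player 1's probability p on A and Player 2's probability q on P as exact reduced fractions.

(p,q) = (2/7, 2/3)

P1 indiff ⇒ q·6+(1-q)·2 = q·4+(1-q)·6 ⇒ q(2) = (1-q)(4) ⇒ q = 2/3
P2 indiff ⇒ p·10+(1-p)·1 = p·0+(1-p)·5 ⇒ p(10) = (1-p)(4) ⇒ p = 2/7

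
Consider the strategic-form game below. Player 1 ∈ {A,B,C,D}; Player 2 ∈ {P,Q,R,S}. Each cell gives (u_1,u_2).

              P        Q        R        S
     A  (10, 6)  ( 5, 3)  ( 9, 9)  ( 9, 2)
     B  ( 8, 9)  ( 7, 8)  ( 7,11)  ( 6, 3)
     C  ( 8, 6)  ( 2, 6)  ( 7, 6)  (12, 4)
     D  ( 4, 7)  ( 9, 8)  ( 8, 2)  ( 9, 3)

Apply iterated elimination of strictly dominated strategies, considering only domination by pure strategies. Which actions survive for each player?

P2 drop S (P beats it: A:6>2 B:9>3 C:6>4 D:7>3)
P1 drop C (A beats it: P:10>8 Q:5>2 R:9>7)
P1→{A,B,D} P2→{P,Q,R}

Survivors P1:{A,B,D} P2:{P,Q,R}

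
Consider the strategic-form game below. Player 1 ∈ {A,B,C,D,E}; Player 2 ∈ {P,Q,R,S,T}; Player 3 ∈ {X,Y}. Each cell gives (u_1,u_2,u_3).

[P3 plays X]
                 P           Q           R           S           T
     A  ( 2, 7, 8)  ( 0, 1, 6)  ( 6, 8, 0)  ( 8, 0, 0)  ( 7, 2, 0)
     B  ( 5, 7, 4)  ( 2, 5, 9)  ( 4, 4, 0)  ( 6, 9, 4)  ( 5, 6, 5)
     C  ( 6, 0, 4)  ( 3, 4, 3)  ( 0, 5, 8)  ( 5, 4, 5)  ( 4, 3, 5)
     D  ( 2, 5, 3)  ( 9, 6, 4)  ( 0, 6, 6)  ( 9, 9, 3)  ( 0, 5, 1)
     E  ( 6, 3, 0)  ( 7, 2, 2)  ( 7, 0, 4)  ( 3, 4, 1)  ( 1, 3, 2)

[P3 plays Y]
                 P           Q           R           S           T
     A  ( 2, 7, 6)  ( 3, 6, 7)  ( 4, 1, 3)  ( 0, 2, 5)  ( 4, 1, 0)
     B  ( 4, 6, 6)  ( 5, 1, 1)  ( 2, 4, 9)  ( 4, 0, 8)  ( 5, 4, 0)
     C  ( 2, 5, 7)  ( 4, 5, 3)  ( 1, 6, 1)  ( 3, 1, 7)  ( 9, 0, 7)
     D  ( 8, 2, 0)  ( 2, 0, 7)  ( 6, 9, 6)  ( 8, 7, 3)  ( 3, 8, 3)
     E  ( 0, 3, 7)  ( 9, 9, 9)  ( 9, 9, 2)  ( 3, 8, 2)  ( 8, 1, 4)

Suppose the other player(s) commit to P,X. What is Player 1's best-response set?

u_1(A vs P,X) = 2
u_1(B vs P,X) = 5
u_1(C vs P,X) = 6
u_1(D vs P,X) = 2
u_1(E vs P,X) = 6
max payoff 6 at {C,E}

argmax u_1 = {C,E}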